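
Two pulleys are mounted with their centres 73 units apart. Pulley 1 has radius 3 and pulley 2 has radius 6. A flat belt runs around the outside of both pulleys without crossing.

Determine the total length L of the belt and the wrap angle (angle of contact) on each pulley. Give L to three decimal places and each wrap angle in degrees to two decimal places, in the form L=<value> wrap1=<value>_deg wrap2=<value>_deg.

open belt: β = asin((r2−r1)/C) = asin(3/73) = 2.3553°
wrap1 = π − 2β = 175.2894°
wrap2 = π + 2β = 184.7106°
tangent length = C·cosβ = 72.9383
L = r1·wrap1 + r2·wrap2 + 2·C·cosβ = 3·3.0594 + 6·3.2238 + 2·72.9383 = 174.3976

L=174.398 wrap1=175.29_deg wrap2=184.71_deg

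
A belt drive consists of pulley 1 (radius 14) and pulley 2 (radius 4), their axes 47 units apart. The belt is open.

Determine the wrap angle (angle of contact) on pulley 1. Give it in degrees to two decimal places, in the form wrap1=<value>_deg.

open belt: β = asin((r2−r1)/C) = asin(-10/47) = -12.2845°
wrap1 = π − 2β = 204.5690°
wrap2 = π + 2β = 155.4310°

wrap1=204.57_deg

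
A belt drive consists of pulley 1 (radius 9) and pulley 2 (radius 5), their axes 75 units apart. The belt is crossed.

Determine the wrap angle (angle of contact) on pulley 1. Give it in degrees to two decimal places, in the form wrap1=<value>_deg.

crossed belt: β = asin((r1+r2)/C) = asin(14/75) = 10.7583°
wrap1 = wrap2 = π + 2β = 201.5166°

wrap1=201.52_deg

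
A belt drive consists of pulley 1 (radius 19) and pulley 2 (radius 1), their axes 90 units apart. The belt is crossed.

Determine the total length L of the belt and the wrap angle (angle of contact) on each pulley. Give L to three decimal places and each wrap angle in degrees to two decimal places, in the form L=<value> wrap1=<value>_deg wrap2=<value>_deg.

L=247.295 wrap1=205.68_deg wrap2=205.68_deg

crossed belt: β = asin((r1+r2)/C) = asin(20/90) = 12.8396°
wrap1 = wrap2 = π + 2β = 205.6792°
tangent length = C·cosβ = 87.7496
L = (r1+r2)·wrap + 2·C·cosβ = 20·3.5898 + 2·87.7496 = 247.2949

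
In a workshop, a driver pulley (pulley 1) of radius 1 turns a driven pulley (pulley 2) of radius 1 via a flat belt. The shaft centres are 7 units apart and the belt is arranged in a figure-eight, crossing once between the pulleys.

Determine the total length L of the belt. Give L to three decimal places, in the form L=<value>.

L=20.859

crossed belt: β = asin((r1+r2)/C) = asin(2/7) = 16.6015°
wrap1 = wrap2 = π + 2β = 213.2031°
tangent length = C·cosβ = 6.7082
L = (r1+r2)·wrap + 2·C·cosβ = 2·3.7211 + 2·6.7082 = 20.8586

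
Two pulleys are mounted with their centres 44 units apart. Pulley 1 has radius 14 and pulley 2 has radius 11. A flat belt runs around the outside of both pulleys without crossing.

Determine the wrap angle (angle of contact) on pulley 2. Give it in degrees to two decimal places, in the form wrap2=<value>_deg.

wrap2=172.18_deg

open belt: β = asin((r2−r1)/C) = asin(-3/44) = -3.9096°
wrap1 = π − 2β = 187.8191°
wrap2 = π + 2β = 172.1809°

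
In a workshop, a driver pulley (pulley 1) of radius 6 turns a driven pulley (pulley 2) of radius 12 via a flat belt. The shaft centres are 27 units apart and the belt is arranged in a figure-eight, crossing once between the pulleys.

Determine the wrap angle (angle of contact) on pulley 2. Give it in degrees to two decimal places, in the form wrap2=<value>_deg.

wrap2=263.62_deg

crossed belt: β = asin((r1+r2)/C) = asin(18/27) = 41.8103°
wrap1 = wrap2 = π + 2β = 263.6206°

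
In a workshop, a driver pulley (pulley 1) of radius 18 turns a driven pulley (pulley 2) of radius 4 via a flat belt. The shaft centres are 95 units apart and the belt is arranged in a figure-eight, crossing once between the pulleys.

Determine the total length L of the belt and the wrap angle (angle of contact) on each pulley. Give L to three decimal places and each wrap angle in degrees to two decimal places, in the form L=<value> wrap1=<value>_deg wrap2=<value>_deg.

crossed belt: β = asin((r1+r2)/C) = asin(22/95) = 13.3900°
wrap1 = wrap2 = π + 2β = 206.7801°
tangent length = C·cosβ = 92.4175
L = (r1+r2)·wrap + 2·C·cosβ = 22·3.6090 + 2·92.4175 = 264.2329

L=264.233 wrap1=206.78_deg wrap2=206.78_deg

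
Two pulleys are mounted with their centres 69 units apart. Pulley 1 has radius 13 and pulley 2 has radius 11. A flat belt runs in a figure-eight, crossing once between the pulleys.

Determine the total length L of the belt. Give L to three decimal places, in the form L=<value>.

L=221.833

crossed belt: β = asin((r1+r2)/C) = asin(24/69) = 20.3544°
wrap1 = wrap2 = π + 2β = 220.7088°
tangent length = C·cosβ = 64.6916
L = (r1+r2)·wrap + 2·C·cosβ = 24·3.8521 + 2·64.6916 = 221.8334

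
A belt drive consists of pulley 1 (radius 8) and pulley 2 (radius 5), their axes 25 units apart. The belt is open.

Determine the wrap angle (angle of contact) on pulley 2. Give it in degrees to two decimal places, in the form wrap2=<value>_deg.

wrap2=166.22_deg

open belt: β = asin((r2−r1)/C) = asin(-3/25) = -6.8921°
wrap1 = π − 2β = 193.7842°
wrap2 = π + 2β = 166.2158°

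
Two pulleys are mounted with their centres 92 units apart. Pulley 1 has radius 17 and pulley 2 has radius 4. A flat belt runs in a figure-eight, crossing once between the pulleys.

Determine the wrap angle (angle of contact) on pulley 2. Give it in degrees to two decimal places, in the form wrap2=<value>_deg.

wrap2=206.39_deg

crossed belt: β = asin((r1+r2)/C) = asin(21/92) = 13.1947°
wrap1 = wrap2 = π + 2β = 206.3894°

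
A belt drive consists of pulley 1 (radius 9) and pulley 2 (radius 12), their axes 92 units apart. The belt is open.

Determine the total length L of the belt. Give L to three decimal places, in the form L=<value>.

L=250.071

open belt: β = asin((r2−r1)/C) = asin(3/92) = 1.8687°
wrap1 = π − 2β = 176.2627°
wrap2 = π + 2β = 183.7373°
tangent length = C·cosβ = 91.9511
L = r1·wrap1 + r2·wrap2 + 2·C·cosβ = 9·3.0764 + 12·3.2068 + 2·91.9511 = 250.0713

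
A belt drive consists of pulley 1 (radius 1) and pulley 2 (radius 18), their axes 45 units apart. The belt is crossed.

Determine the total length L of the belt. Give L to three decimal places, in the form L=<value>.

crossed belt: β = asin((r1+r2)/C) = asin(19/45) = 24.9750°
wrap1 = wrap2 = π + 2β = 229.9499°
tangent length = C·cosβ = 40.7922
L = (r1+r2)·wrap + 2·C·cosβ = 19·4.0134 + 2·40.7922 = 157.8386

L=157.839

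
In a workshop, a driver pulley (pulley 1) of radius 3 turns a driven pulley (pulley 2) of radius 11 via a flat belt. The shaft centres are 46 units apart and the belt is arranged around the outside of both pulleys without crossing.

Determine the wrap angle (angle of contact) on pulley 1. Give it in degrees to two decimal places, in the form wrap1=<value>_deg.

wrap1=159.97_deg

open belt: β = asin((r2−r1)/C) = asin(8/46) = 10.0154°
wrap1 = π − 2β = 159.9692°
wrap2 = π + 2β = 200.0308°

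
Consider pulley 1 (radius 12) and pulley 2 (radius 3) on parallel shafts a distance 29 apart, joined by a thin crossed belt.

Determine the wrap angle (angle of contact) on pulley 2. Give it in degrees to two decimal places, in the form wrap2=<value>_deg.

wrap2=242.29_deg

crossed belt: β = asin((r1+r2)/C) = asin(15/29) = 31.1474°
wrap1 = wrap2 = π + 2β = 242.2948°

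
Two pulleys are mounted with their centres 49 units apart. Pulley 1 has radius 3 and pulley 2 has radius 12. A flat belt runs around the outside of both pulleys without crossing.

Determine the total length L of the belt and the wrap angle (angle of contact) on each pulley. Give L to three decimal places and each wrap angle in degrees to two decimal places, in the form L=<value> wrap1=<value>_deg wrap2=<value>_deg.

L=146.782 wrap1=158.83_deg wrap2=201.17_deg

open belt: β = asin((r2−r1)/C) = asin(9/49) = 10.5838°
wrap1 = π − 2β = 158.8324°
wrap2 = π + 2β = 201.1676°
tangent length = C·cosβ = 48.1664
L = r1·wrap1 + r2·wrap2 + 2·C·cosβ = 3·2.7721 + 12·3.5110 + 2·48.1664 = 146.7816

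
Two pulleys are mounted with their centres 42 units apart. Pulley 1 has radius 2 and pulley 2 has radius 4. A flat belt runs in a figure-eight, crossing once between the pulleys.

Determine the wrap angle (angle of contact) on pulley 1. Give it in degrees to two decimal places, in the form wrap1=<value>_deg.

wrap1=196.43_deg

crossed belt: β = asin((r1+r2)/C) = asin(6/42) = 8.2132°
wrap1 = wrap2 = π + 2β = 196.4264°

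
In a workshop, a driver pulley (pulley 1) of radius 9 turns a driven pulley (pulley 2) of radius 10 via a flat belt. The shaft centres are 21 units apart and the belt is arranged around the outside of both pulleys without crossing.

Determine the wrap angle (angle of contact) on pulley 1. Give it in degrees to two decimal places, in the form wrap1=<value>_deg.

wrap1=174.54_deg

open belt: β = asin((r2−r1)/C) = asin(1/21) = 2.7294°
wrap1 = π − 2β = 174.5412°
wrap2 = π + 2β = 185.4588°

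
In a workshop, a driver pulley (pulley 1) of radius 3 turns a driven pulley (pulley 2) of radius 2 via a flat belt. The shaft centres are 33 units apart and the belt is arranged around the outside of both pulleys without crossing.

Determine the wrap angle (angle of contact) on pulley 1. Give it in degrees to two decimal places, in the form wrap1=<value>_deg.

wrap1=183.47_deg

open belt: β = asin((r2−r1)/C) = asin(-1/33) = -1.7365°
wrap1 = π − 2β = 183.4730°
wrap2 = π + 2β = 176.5270°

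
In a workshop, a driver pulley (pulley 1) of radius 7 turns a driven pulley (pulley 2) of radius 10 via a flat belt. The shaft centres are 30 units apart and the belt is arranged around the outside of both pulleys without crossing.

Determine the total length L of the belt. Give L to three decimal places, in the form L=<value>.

open belt: β = asin((r2−r1)/C) = asin(3/30) = 5.7392°
wrap1 = π − 2β = 168.5217°
wrap2 = π + 2β = 191.4783°
tangent length = C·cosβ = 29.8496
L = r1·wrap1 + r2·wrap2 + 2·C·cosβ = 7·2.9413 + 10·3.3419 + 2·29.8496 = 113.7073

L=113.707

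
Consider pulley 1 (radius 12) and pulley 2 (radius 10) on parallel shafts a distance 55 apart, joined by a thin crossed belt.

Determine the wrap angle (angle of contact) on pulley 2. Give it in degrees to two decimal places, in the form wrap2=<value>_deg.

crossed belt: β = asin((r1+r2)/C) = asin(22/55) = 23.5782°
wrap1 = wrap2 = π + 2β = 227.1564°

wrap2=227.16_deg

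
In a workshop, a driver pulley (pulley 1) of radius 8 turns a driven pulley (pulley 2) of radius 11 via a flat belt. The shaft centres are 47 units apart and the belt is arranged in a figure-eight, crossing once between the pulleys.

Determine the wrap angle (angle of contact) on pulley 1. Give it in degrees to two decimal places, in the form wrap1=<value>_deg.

wrap1=227.69_deg

crossed belt: β = asin((r1+r2)/C) = asin(19/47) = 23.8445°
wrap1 = wrap2 = π + 2β = 227.6889°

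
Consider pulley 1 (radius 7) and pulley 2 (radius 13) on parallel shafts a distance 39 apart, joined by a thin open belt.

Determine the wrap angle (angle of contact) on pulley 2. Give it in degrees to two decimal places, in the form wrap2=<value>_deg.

open belt: β = asin((r2−r1)/C) = asin(6/39) = 8.8499°
wrap1 = π − 2β = 162.3002°
wrap2 = π + 2β = 197.6998°

wrap2=197.70_deg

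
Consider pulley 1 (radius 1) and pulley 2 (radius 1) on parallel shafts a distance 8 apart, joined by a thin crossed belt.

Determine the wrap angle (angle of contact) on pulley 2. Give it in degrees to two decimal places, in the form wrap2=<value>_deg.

wrap2=208.96_deg

crossed belt: β = asin((r1+r2)/C) = asin(2/8) = 14.4775°
wrap1 = wrap2 = π + 2β = 208.9550°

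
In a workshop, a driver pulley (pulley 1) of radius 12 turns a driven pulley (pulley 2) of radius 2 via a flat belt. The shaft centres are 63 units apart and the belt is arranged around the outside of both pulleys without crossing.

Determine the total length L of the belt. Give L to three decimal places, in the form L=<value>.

open belt: β = asin((r2−r1)/C) = asin(-10/63) = -9.1332°
wrap1 = π − 2β = 198.2664°
wrap2 = π + 2β = 161.7336°
tangent length = C·cosβ = 62.2013
L = r1·wrap1 + r2·wrap2 + 2·C·cosβ = 12·3.4604 + 2·2.8228 + 2·62.2013 = 171.5730

L=171.573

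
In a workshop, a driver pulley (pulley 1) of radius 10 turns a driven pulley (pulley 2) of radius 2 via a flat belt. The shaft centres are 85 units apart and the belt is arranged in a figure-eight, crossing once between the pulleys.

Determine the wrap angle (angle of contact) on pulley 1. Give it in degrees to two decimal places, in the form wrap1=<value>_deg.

wrap1=196.23_deg

crossed belt: β = asin((r1+r2)/C) = asin(12/85) = 8.1159°
wrap1 = wrap2 = π + 2β = 196.2319°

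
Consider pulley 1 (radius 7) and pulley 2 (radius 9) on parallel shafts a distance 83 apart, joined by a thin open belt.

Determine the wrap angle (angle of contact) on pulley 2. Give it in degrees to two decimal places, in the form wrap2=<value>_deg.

wrap2=182.76_deg

open belt: β = asin((r2−r1)/C) = asin(2/83) = 1.3808°
wrap1 = π − 2β = 177.2385°
wrap2 = π + 2β = 182.7615°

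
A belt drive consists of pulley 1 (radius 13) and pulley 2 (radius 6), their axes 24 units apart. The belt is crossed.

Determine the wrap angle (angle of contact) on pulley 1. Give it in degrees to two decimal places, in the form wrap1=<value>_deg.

wrap1=284.68_deg

crossed belt: β = asin((r1+r2)/C) = asin(19/24) = 52.3415°
wrap1 = wrap2 = π + 2β = 284.6831°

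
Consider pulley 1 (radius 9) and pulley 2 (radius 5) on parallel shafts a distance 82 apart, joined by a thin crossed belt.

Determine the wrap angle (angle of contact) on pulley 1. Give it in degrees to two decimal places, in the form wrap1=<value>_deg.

wrap1=199.66_deg

crossed belt: β = asin((r1+r2)/C) = asin(14/82) = 9.8304°
wrap1 = wrap2 = π + 2β = 199.6607°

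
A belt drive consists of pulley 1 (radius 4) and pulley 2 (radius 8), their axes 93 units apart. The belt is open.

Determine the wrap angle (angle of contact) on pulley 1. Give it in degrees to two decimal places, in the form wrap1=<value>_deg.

wrap1=175.07_deg

open belt: β = asin((r2−r1)/C) = asin(4/93) = 2.4651°
wrap1 = π − 2β = 175.0698°
wrap2 = π + 2β = 184.9302°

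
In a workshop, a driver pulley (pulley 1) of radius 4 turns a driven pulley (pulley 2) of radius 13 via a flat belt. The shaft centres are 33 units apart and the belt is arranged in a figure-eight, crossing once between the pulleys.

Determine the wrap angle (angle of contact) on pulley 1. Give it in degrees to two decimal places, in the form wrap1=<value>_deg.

crossed belt: β = asin((r1+r2)/C) = asin(17/33) = 31.0076°
wrap1 = wrap2 = π + 2β = 242.0152°

wrap1=242.02_deg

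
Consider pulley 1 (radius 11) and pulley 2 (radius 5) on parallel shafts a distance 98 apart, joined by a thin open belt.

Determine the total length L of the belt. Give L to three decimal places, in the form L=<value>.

L=246.633

open belt: β = asin((r2−r1)/C) = asin(-6/98) = -3.5101°
wrap1 = π − 2β = 187.0202°
wrap2 = π + 2β = 172.9798°
tangent length = C·cosβ = 97.8162
L = r1·wrap1 + r2·wrap2 + 2·C·cosβ = 11·3.2641 + 5·3.0191 + 2·97.8162 = 246.6329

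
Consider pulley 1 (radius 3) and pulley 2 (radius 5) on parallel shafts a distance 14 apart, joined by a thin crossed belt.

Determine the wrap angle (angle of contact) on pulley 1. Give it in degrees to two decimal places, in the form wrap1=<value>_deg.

wrap1=249.70_deg

crossed belt: β = asin((r1+r2)/C) = asin(8/14) = 34.8499°
wrap1 = wrap2 = π + 2β = 249.6998°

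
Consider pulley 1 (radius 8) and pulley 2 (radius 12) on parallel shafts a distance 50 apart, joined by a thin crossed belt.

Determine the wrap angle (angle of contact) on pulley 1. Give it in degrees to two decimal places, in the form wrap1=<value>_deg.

wrap1=227.16_deg

crossed belt: β = asin((r1+r2)/C) = asin(20/50) = 23.5782°
wrap1 = wrap2 = π + 2β = 227.1564°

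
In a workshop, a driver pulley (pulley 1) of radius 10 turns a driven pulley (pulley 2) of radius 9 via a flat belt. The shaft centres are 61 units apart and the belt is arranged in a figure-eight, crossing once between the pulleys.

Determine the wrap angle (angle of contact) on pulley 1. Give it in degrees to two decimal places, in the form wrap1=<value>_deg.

crossed belt: β = asin((r1+r2)/C) = asin(19/61) = 18.1482°
wrap1 = wrap2 = π + 2β = 216.2963°

wrap1=216.30_deg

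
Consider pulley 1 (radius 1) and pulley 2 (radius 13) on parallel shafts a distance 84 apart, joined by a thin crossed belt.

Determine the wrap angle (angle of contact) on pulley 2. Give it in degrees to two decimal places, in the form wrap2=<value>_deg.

crossed belt: β = asin((r1+r2)/C) = asin(14/84) = 9.5941°
wrap1 = wrap2 = π + 2β = 199.1881°

wrap2=199.19_deg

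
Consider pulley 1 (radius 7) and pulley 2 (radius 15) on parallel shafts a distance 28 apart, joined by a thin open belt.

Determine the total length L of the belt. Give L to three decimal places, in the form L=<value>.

L=127.417

open belt: β = asin((r2−r1)/C) = asin(8/28) = 16.6015°
wrap1 = π − 2β = 146.7969°
wrap2 = π + 2β = 213.2031°
tangent length = C·cosβ = 26.8328
L = r1·wrap1 + r2·wrap2 + 2·C·cosβ = 7·2.5621 + 15·3.7211 + 2·26.8328 = 127.4167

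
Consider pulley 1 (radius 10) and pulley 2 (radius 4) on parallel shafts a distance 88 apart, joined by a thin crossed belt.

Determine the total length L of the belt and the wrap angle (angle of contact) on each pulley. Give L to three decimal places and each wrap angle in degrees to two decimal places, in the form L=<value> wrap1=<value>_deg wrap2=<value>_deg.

L=222.214 wrap1=198.31_deg wrap2=198.31_deg

crossed belt: β = asin((r1+r2)/C) = asin(14/88) = 9.1541°
wrap1 = wrap2 = π + 2β = 198.3083°
tangent length = C·cosβ = 86.8792
L = (r1+r2)·wrap + 2·C·cosβ = 14·3.4611 + 2·86.8792 = 222.2143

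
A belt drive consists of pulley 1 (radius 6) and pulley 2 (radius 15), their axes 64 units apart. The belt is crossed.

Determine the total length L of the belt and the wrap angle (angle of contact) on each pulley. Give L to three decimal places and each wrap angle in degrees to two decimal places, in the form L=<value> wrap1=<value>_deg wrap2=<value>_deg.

crossed belt: β = asin((r1+r2)/C) = asin(21/64) = 19.1550°
wrap1 = wrap2 = π + 2β = 218.3100°
tangent length = C·cosβ = 60.4566
L = (r1+r2)·wrap + 2·C·cosβ = 21·3.8102 + 2·60.4566 = 200.9280

L=200.928 wrap1=218.31_deg wrap2=218.31_deg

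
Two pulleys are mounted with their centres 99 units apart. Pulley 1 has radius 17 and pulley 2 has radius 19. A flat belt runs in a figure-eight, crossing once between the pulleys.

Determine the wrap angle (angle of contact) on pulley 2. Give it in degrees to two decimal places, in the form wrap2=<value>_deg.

wrap2=222.65_deg

crossed belt: β = asin((r1+r2)/C) = asin(36/99) = 21.3237°
wrap1 = wrap2 = π + 2β = 222.6474°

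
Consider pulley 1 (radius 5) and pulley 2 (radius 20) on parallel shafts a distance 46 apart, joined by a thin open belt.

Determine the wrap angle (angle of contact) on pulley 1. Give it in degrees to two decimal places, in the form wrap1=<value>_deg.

wrap1=141.94_deg

open belt: β = asin((r2−r1)/C) = asin(15/46) = 19.0314°
wrap1 = π − 2β = 141.9371°
wrap2 = π + 2β = 218.0629°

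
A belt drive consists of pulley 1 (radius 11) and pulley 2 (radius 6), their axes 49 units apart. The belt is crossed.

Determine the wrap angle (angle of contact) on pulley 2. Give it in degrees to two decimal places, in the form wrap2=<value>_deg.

wrap2=220.60_deg

crossed belt: β = asin((r1+r2)/C) = asin(17/49) = 20.3002°
wrap1 = wrap2 = π + 2β = 220.6004°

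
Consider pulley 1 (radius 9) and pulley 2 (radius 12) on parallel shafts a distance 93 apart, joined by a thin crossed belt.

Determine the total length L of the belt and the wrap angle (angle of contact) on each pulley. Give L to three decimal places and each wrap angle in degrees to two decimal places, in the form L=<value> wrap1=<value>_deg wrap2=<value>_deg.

L=256.736 wrap1=206.10_deg wrap2=206.10_deg

crossed belt: β = asin((r1+r2)/C) = asin(21/93) = 13.0503°
wrap1 = wrap2 = π + 2β = 206.1006°
tangent length = C·cosβ = 90.5980
L = (r1+r2)·wrap + 2·C·cosβ = 21·3.5971 + 2·90.5980 = 256.7358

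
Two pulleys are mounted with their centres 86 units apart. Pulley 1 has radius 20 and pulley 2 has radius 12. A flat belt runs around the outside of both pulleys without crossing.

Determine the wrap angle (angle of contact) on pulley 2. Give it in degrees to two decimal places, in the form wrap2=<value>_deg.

open belt: β = asin((r2−r1)/C) = asin(-8/86) = -5.3376°
wrap1 = π − 2β = 190.6751°
wrap2 = π + 2β = 169.3249°

wrap2=169.32_deg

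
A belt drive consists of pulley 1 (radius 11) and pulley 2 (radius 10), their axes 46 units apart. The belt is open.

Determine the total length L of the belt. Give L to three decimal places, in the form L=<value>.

open belt: β = asin((r2−r1)/C) = asin(-1/46) = -1.2457°
wrap1 = π − 2β = 182.4913°
wrap2 = π + 2β = 177.5087°
tangent length = C·cosβ = 45.9891
L = r1·wrap1 + r2·wrap2 + 2·C·cosβ = 11·3.1851 + 10·3.0981 + 2·45.9891 = 157.9952

L=157.995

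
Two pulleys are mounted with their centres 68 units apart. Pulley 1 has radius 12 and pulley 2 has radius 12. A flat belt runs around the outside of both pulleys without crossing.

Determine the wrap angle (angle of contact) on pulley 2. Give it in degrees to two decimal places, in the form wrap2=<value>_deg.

open belt: β = asin((r2−r1)/C) = asin(0/68) = 0.0000°
wrap1 = π − 2β = 180.0000°
wrap2 = π + 2β = 180.0000°

wrap2=180.00_deg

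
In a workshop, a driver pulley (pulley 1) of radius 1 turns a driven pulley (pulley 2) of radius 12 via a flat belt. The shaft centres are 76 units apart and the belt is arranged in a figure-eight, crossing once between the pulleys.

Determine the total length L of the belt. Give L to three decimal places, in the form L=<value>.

crossed belt: β = asin((r1+r2)/C) = asin(13/76) = 9.8490°
wrap1 = wrap2 = π + 2β = 199.6981°
tangent length = C·cosβ = 74.8799
L = (r1+r2)·wrap + 2·C·cosβ = 13·3.4854 + 2·74.8799 = 195.0699

L=195.070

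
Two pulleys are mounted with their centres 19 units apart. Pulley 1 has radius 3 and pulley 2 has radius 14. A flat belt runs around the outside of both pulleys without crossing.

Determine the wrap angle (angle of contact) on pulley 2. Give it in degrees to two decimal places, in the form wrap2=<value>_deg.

open belt: β = asin((r2−r1)/C) = asin(11/19) = 35.3765°
wrap1 = π − 2β = 109.2469°
wrap2 = π + 2β = 250.7531°

wrap2=250.75_deg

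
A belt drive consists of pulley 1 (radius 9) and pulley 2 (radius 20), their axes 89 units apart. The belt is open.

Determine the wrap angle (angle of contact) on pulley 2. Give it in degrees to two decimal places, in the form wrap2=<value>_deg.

open belt: β = asin((r2−r1)/C) = asin(11/89) = 7.0997°
wrap1 = π − 2β = 165.8007°
wrap2 = π + 2β = 194.1993°

wrap2=194.20_deg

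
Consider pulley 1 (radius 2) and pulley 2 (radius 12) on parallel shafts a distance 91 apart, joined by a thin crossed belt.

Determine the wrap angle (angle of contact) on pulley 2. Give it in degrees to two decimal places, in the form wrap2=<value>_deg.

crossed belt: β = asin((r1+r2)/C) = asin(14/91) = 8.8499°
wrap1 = wrap2 = π + 2β = 197.6998°

wrap2=197.70_deg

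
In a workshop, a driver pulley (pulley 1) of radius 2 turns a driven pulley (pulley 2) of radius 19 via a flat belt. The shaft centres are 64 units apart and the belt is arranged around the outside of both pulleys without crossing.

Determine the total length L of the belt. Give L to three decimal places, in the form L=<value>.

L=198.516

open belt: β = asin((r2−r1)/C) = asin(17/64) = 15.4041°
wrap1 = π − 2β = 149.1918°
wrap2 = π + 2β = 210.8082°
tangent length = C·cosβ = 61.7009
L = r1·wrap1 + r2·wrap2 + 2·C·cosβ = 2·2.6039 + 19·3.6793 + 2·61.7009 = 198.5162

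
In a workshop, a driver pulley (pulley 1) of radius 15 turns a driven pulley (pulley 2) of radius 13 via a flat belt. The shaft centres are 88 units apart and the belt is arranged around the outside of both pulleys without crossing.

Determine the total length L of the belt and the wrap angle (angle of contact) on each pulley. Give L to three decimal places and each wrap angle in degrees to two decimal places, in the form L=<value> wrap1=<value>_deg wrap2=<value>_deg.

L=264.010 wrap1=182.60_deg wrap2=177.40_deg

open belt: β = asin((r2−r1)/C) = asin(-2/88) = -1.3023°
wrap1 = π − 2β = 182.6046°
wrap2 = π + 2β = 177.3954°
tangent length = C·cosβ = 87.9773
L = r1·wrap1 + r2·wrap2 + 2·C·cosβ = 15·3.1871 + 13·3.0961 + 2·87.9773 = 264.0101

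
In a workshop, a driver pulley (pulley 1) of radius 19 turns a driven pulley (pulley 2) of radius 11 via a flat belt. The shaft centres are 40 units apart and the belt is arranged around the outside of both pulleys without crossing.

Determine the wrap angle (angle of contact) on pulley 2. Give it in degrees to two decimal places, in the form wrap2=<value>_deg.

open belt: β = asin((r2−r1)/C) = asin(-8/40) = -11.5370°
wrap1 = π − 2β = 203.0739°
wrap2 = π + 2β = 156.9261°

wrap2=156.93_deg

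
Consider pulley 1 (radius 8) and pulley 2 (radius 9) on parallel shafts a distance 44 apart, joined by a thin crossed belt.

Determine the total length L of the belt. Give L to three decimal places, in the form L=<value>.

L=148.061

crossed belt: β = asin((r1+r2)/C) = asin(17/44) = 22.7284°
wrap1 = wrap2 = π + 2β = 225.4568°
tangent length = C·cosβ = 40.5832
L = (r1+r2)·wrap + 2·C·cosβ = 17·3.9350 + 2·40.5832 = 148.0609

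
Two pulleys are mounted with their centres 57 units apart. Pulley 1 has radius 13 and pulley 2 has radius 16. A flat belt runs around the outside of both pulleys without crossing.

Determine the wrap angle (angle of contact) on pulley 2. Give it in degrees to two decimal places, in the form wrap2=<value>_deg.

open belt: β = asin((r2−r1)/C) = asin(3/57) = 3.0170°
wrap1 = π − 2β = 173.9661°
wrap2 = π + 2β = 186.0339°

wrap2=186.03_deg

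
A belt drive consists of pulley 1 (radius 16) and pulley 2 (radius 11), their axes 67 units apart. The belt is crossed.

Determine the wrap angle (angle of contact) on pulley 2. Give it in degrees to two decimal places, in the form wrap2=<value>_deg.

wrap2=227.53_deg

crossed belt: β = asin((r1+r2)/C) = asin(27/67) = 23.7649°
wrap1 = wrap2 = π + 2β = 227.5298°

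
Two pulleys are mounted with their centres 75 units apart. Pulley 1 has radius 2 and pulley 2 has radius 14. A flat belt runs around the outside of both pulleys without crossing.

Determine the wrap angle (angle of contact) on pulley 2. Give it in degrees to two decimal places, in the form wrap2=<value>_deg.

wrap2=198.41_deg

open belt: β = asin((r2−r1)/C) = asin(12/75) = 9.2069°
wrap1 = π − 2β = 161.5862°
wrap2 = π + 2β = 198.4138°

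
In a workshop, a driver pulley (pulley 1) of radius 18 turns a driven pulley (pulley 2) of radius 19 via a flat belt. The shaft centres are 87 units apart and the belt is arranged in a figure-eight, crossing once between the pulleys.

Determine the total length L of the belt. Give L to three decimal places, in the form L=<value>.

L=306.226

crossed belt: β = asin((r1+r2)/C) = asin(37/87) = 25.1689°
wrap1 = wrap2 = π + 2β = 230.3377°
tangent length = C·cosβ = 78.7401
L = (r1+r2)·wrap + 2·C·cosβ = 37·4.0202 + 2·78.7401 = 306.2258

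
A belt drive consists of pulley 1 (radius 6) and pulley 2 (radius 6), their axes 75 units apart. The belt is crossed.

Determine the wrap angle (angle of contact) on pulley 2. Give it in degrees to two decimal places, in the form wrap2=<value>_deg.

crossed belt: β = asin((r1+r2)/C) = asin(12/75) = 9.2069°
wrap1 = wrap2 = π + 2β = 198.4138°

wrap2=198.41_deg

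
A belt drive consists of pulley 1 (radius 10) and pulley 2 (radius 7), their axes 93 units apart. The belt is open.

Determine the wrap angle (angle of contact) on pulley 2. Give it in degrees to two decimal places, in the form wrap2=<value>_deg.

open belt: β = asin((r2−r1)/C) = asin(-3/93) = -1.8486°
wrap1 = π − 2β = 183.6971°
wrap2 = π + 2β = 176.3029°

wrap2=176.30_deg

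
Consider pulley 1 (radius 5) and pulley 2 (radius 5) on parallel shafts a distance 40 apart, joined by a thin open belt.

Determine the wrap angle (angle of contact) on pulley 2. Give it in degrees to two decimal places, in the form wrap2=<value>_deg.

open belt: β = asin((r2−r1)/C) = asin(0/40) = 0.0000°
wrap1 = π − 2β = 180.0000°
wrap2 = π + 2β = 180.0000°

wrap2=180.00_deg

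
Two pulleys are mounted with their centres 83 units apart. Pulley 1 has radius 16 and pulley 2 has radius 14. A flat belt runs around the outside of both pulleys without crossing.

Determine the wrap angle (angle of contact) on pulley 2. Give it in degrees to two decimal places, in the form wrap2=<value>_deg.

open belt: β = asin((r2−r1)/C) = asin(-2/83) = -1.3808°
wrap1 = π − 2β = 182.7615°
wrap2 = π + 2β = 177.2385°

wrap2=177.24_deg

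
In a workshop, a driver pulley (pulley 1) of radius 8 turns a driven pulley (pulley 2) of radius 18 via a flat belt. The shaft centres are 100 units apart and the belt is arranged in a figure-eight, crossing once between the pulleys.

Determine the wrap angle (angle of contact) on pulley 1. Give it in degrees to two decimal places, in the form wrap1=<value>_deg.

wrap1=210.14_deg

crossed belt: β = asin((r1+r2)/C) = asin(26/100) = 15.0701°
wrap1 = wrap2 = π + 2β = 210.1401°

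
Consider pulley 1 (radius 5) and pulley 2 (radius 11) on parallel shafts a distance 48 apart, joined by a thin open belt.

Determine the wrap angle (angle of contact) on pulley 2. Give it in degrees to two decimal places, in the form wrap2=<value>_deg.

open belt: β = asin((r2−r1)/C) = asin(6/48) = 7.1808°
wrap1 = π − 2β = 165.6385°
wrap2 = π + 2β = 194.3615°

wrap2=194.36_deg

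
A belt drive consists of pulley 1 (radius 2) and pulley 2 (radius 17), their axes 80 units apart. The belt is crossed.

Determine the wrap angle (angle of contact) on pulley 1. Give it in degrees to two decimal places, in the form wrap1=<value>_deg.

crossed belt: β = asin((r1+r2)/C) = asin(19/80) = 13.7390°
wrap1 = wrap2 = π + 2β = 207.4781°

wrap1=207.48_deg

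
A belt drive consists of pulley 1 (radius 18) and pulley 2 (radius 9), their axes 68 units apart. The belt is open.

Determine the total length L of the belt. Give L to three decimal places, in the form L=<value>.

L=222.016

open belt: β = asin((r2−r1)/C) = asin(-9/68) = -7.6056°
wrap1 = π − 2β = 195.2112°
wrap2 = π + 2β = 164.7888°
tangent length = C·cosβ = 67.4018
L = r1·wrap1 + r2·wrap2 + 2·C·cosβ = 18·3.4071 + 9·2.8761 + 2·67.4018 = 222.0159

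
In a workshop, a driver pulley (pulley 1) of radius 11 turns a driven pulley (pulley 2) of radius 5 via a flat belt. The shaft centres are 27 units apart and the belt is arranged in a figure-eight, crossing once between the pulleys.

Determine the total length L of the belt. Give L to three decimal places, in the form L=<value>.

crossed belt: β = asin((r1+r2)/C) = asin(16/27) = 36.3412°
wrap1 = wrap2 = π + 2β = 252.6824°
tangent length = C·cosβ = 21.7486
L = (r1+r2)·wrap + 2·C·cosβ = 16·4.4101 + 2·21.7486 = 114.0594

L=114.059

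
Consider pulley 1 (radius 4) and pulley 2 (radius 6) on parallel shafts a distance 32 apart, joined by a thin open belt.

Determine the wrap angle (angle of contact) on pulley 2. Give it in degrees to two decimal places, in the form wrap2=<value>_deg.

wrap2=187.17_deg

open belt: β = asin((r2−r1)/C) = asin(2/32) = 3.5833°
wrap1 = π − 2β = 172.8334°
wrap2 = π + 2β = 187.1666°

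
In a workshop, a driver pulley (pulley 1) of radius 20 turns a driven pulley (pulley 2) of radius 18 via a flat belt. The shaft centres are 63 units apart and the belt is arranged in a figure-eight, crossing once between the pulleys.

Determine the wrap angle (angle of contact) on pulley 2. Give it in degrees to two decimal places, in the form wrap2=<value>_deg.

wrap2=254.20_deg

crossed belt: β = asin((r1+r2)/C) = asin(38/63) = 37.0976°
wrap1 = wrap2 = π + 2β = 254.1952°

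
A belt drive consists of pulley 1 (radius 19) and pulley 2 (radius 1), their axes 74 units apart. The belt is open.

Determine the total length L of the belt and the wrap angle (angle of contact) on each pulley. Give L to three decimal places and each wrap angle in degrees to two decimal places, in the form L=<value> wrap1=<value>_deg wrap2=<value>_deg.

L=215.232 wrap1=208.16_deg wrap2=151.84_deg

open belt: β = asin((r2−r1)/C) = asin(-18/74) = -14.0780°
wrap1 = π − 2β = 208.1561°
wrap2 = π + 2β = 151.8439°
tangent length = C·cosβ = 71.7774
L = r1·wrap1 + r2·wrap2 + 2·C·cosβ = 19·3.6330 + 1·2.6502 + 2·71.7774 = 215.2322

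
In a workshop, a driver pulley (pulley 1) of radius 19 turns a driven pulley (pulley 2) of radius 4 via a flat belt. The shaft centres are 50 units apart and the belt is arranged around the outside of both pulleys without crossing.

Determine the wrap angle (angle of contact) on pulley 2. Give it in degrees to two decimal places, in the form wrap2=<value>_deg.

open belt: β = asin((r2−r1)/C) = asin(-15/50) = -17.4576°
wrap1 = π − 2β = 214.9152°
wrap2 = π + 2β = 145.0848°

wrap2=145.08_deg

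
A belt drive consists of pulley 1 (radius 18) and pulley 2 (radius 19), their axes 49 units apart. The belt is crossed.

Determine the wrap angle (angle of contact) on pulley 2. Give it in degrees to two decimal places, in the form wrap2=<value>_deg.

wrap2=278.07_deg

crossed belt: β = asin((r1+r2)/C) = asin(37/49) = 49.0343°
wrap1 = wrap2 = π + 2β = 278.0686°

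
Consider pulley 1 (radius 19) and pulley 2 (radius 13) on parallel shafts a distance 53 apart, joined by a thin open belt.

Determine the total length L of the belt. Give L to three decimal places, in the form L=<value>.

L=207.211

open belt: β = asin((r2−r1)/C) = asin(-6/53) = -6.5002°
wrap1 = π − 2β = 193.0005°
wrap2 = π + 2β = 166.9995°
tangent length = C·cosβ = 52.6593
L = r1·wrap1 + r2·wrap2 + 2·C·cosβ = 19·3.3685 + 13·2.9147 + 2·52.6593 = 207.2109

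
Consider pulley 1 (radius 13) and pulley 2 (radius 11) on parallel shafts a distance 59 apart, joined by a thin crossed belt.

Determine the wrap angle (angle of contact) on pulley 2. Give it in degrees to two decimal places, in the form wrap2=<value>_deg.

crossed belt: β = asin((r1+r2)/C) = asin(24/59) = 24.0027°
wrap1 = wrap2 = π + 2β = 228.0054°

wrap2=228.01_deg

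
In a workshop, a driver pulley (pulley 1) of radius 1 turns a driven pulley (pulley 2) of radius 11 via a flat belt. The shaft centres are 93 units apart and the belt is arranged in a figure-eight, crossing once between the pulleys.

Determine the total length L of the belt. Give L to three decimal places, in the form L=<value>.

L=225.250

crossed belt: β = asin((r1+r2)/C) = asin(12/93) = 7.4137°
wrap1 = wrap2 = π + 2β = 194.8273°
tangent length = C·cosβ = 92.2226
L = (r1+r2)·wrap + 2·C·cosβ = 12·3.4004 + 2·92.2226 = 225.2497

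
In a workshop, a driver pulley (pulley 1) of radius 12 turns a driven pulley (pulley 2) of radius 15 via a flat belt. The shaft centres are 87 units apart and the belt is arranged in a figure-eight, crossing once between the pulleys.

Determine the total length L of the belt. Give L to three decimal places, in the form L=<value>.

crossed belt: β = asin((r1+r2)/C) = asin(27/87) = 18.0800°
wrap1 = wrap2 = π + 2β = 216.1600°
tangent length = C·cosβ = 82.7043
L = (r1+r2)·wrap + 2·C·cosβ = 27·3.7727 + 2·82.7043 = 267.2716

L=267.272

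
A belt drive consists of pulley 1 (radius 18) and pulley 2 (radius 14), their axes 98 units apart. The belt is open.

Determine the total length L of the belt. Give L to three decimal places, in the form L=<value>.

open belt: β = asin((r2−r1)/C) = asin(-4/98) = -2.3393°
wrap1 = π − 2β = 184.6785°
wrap2 = π + 2β = 175.3215°
tangent length = C·cosβ = 97.9183
L = r1·wrap1 + r2·wrap2 + 2·C·cosβ = 18·3.2232 + 14·3.0599 + 2·97.9183 = 296.6943

L=296.694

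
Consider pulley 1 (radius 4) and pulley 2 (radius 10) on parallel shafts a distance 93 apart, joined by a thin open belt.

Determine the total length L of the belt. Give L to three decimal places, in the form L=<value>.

open belt: β = asin((r2−r1)/C) = asin(6/93) = 3.6991°
wrap1 = π − 2β = 172.6019°
wrap2 = π + 2β = 187.3981°
tangent length = C·cosβ = 92.8062
L = r1·wrap1 + r2·wrap2 + 2·C·cosβ = 4·3.0125 + 10·3.2707 + 2·92.8062 = 230.3695

L=230.370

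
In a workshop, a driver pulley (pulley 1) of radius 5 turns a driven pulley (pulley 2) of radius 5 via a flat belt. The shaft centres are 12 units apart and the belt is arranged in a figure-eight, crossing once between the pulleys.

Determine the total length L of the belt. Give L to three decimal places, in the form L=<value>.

crossed belt: β = asin((r1+r2)/C) = asin(10/12) = 56.4427°
wrap1 = wrap2 = π + 2β = 292.8854°
tangent length = C·cosβ = 6.6332
L = (r1+r2)·wrap + 2·C·cosβ = 10·5.1118 + 2·6.6332 = 64.3846

L=64.385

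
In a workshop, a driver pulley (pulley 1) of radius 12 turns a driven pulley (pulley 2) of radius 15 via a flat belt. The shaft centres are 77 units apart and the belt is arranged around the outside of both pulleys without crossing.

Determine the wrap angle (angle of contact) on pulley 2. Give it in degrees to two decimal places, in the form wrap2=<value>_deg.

open belt: β = asin((r2−r1)/C) = asin(3/77) = 2.2329°
wrap1 = π − 2β = 175.5343°
wrap2 = π + 2β = 184.4657°

wrap2=184.47_deg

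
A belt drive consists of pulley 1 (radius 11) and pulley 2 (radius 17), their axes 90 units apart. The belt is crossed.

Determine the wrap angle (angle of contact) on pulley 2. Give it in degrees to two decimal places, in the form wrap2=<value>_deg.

wrap2=216.25_deg

crossed belt: β = asin((r1+r2)/C) = asin(28/90) = 18.1262°
wrap1 = wrap2 = π + 2β = 216.2524°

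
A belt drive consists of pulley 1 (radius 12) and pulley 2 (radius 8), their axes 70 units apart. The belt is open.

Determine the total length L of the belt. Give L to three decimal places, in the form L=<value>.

L=203.060

open belt: β = asin((r2−r1)/C) = asin(-4/70) = -3.2758°
wrap1 = π − 2β = 186.5517°
wrap2 = π + 2β = 173.4483°
tangent length = C·cosβ = 69.8856
L = r1·wrap1 + r2·wrap2 + 2·C·cosβ = 12·3.2559 + 8·3.0272 + 2·69.8856 = 203.0605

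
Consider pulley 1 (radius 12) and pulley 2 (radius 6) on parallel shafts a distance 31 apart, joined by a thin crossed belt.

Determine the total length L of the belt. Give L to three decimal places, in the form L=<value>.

L=129.329

crossed belt: β = asin((r1+r2)/C) = asin(18/31) = 35.4959°
wrap1 = wrap2 = π + 2β = 250.9919°
tangent length = C·cosβ = 25.2389
L = (r1+r2)·wrap + 2·C·cosβ = 18·4.3806 + 2·25.2389 = 129.3291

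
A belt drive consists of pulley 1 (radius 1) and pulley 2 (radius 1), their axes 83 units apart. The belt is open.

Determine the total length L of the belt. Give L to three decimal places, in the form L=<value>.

open belt: β = asin((r2−r1)/C) = asin(0/83) = 0.0000°
wrap1 = π − 2β = 180.0000°
wrap2 = π + 2β = 180.0000°
tangent length = C·cosβ = 83.0000
L = r1·wrap1 + r2·wrap2 + 2·C·cosβ = 1·3.1416 + 1·3.1416 + 2·83.0000 = 172.2832

L=172.283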